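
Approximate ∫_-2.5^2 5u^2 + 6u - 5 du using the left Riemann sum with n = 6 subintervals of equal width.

Δu = (2 − (-2.5))/6 = 0.75.
Left endpoints: -2.5, -1.75, -1, -0.25, 0.5, 1.25.
f(-2.5) = 11.25, f(-1.75) = -0.1875, f(-1) = -6, f(-0.25) = -6.1875, f(0.5) = -0.75, f(1.25) = 10.3125.
Sum = Δu · [f(-2.5) + f(-1.75) + f(-1) + ...].
Sum = 6.328125.

6.328125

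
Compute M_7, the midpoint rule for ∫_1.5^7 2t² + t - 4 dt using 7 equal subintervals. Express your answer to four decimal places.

Δt = (7 − 1.5)/7 = 11/14.
Midpoints: 53/28, 75/28, 97/28, 4.25, 141/28, 163/28, 185/28.
f(53/28) = 1983/392, f(75/28) = 5107/392, f(97/28) = 9199/392, f(4.25) = 36.375, f(141/28) = 20287/392, f(163/28) = 27283/392, f(185/28) = 35247/392.
Sum = Δt · [f(53/28) + f(75/28) + f(97/28) + ...].
Sum ≈ 227.2258.

227.2258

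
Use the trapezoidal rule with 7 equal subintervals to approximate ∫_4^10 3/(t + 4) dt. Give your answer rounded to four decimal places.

Δt = (10 − 4)/7 = 6/7.
f(4) = 0.375, f(34/7) = 21/62, f(40/7) = 21/68, f(46/7) = 21/74, f(52/7) = 0.2625, f(58/7) = 21/86, f(64/7) = 21/92, f(10) = 3/14.
T_7 = (Δt/2)·[f(t_0) + 2f(t_1) + ... + 2f(t_{6}) + f(t_7)].
Sum ≈ 1.6808.

1.6808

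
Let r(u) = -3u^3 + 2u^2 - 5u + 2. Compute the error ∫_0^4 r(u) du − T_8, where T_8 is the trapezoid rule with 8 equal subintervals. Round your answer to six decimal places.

Exact integral: ∫_0^4 r(u) du ≈ -181.33333333.
T_8 = -184.
Error ≈ -181.33333333 − (-184) ≈ 2.666667.

2.666667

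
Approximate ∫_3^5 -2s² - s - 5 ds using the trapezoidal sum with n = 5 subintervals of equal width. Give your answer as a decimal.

Δs = (5 − 3)/5 = 0.4.
f(3) = -26, f(3.4) = -31.52, f(3.8) = -37.68, f(4.2) = -44.48, f(4.6) = -51.92, f(5) = -60.
T_5 = (Δs/2)·[f(s_0) + 2f(s_1) + ... + 2f(s_{4}) + f(s_5)].
Sum = -83.44.

-83.44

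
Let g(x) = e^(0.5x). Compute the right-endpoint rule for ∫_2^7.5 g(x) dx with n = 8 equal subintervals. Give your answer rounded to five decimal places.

94.07015

Δx = (7.5 − 2)/8 = 0.6875.
Right endpoints: 2.6875, 3.375, 4.0625, 4.75, 5.4375, 6.125, 6.8125, 7.5.
g(2.6875) ≈ 3.83339, g(3.375) ≈ 5.40595, g(4.0625) ≈ 7.62361, g(4.75) ≈ 10.75101, g(5.4375) ≈ 15.16136, g(6.125) ≈ 21.38094, g(6.8125) ≈ 30.15196, g(7.5) ≈ 42.52108.
Sum = Δx · [g(2.6875) + g(3.375) + g(4.0625) + ...].
Sum ≈ 94.07015.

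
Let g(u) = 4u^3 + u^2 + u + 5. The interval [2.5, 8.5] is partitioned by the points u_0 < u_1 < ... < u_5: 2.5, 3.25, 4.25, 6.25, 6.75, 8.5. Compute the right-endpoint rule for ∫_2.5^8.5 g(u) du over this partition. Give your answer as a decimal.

7597.90625

Subinterval widths: 0.75, 1, 2, 0.5, 1.75.
Right endpoints: 3.25, 4.25, 6.25, 6.75, 8.5.
g(3.25) = 156.125, g(4.25) = 334.375, g(6.25) = 1026.875, g(6.75) = 1287.5, g(8.5) = 2542.25.
Sum = Σ Δu_i · g(u_i).
Sum = 7597.90625.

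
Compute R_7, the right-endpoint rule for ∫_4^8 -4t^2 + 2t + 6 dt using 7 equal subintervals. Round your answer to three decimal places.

Δt = (8 − 4)/7 = 4/7.
Right endpoints: 32/7, 36/7, 40/7, 44/7, 48/7, 52/7, 8.
f(32/7) = -3354/49, f(36/7) = -4386/49, f(40/7) = -5546/49, f(44/7) = -6834/49, f(48/7) = -8250/49, f(52/7) = -9794/49, f(8) = -234.
Sum = Δt · [f(32/7) + f(36/7) + f(40/7) + ...].
Sum ≈ -578.776.

-578.776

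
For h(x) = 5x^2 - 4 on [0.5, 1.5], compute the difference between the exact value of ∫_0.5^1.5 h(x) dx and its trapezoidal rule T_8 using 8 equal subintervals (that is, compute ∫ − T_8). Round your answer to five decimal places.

Exact integral: ∫_0.5^1.5 h(x) dx ≈ 1.4166667.
T_8 = 1.4296875.
Error ≈ 1.4166667 − 1.4296875 ≈ -0.01302.

-0.01302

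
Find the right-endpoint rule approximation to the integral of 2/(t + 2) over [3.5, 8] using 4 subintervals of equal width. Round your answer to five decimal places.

Δt = (8 − 3.5)/4 = 1.125.
Right endpoints: 4.625, 5.75, 6.875, 8.
f(4.625) = 16/53, f(5.75) = 8/31, f(6.875) = 16/71, f(8) = 0.2.
Sum = Δt · [f(4.625) + f(5.75) + f(6.875) + f(8)].
Sum ≈ 1.10847.

1.10847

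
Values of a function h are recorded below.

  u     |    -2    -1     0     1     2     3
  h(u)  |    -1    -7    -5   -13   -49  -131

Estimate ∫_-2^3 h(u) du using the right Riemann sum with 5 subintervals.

Δu = 1.
Sum = 1·[(-7) + (-5) + (-13) + (-49) + (-131)] = -205.

-205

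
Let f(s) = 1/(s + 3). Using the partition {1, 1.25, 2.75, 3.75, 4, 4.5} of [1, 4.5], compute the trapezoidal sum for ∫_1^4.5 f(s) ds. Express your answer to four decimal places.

Subinterval widths: 0.25, 1.5, 1, 0.25, 0.5.
f(1) = 0.25, f(1.25) = 4/17, f(2.75) = 4/23, f(3.75) = 4/27, f(4) = 1/7, f(4.5) = 2/15.
On each subinterval the trapezoid contributes (Δs_i/2)·[f(s_{i-1}) + f(s_i)].
Sum ≈ 0.6340.

0.6340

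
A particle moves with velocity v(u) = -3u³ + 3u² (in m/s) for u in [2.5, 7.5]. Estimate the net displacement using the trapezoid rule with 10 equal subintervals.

Δu = (7.5 − 2.5)/10 = 0.5.
v(2.5) = -28.125, v(3) = -54, v(3.5) = -91.875, v(4) = -144, v(4.5) = -212.625, v(5) = -300, v(5.5) = -408.375, v(6) = -540, v(6.5) = -697.125, v(7) = -882, v(7.5) = -1096.875.
T_10 = (Δu/2)·[v(u_0) + 2v(u_1) + ... + 2v(u_{9}) + v(u_10)].
Sum = -1946.25.

-1946.25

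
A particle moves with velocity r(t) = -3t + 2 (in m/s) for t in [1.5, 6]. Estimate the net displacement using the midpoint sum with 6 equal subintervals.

-41.625

Δt = (6 − 1.5)/6 = 0.75.
Midpoints: 1.875, 2.625, 3.375, 4.125, 4.875, 5.625.
r(1.875) = -3.625, r(2.625) = -5.875, r(3.375) = -8.125, r(4.125) = -10.375, r(4.875) = -12.625, r(5.625) = -14.875.
Sum = Δt · [r(1.875) + r(2.625) + r(3.375) + ...].
Sum = -41.625.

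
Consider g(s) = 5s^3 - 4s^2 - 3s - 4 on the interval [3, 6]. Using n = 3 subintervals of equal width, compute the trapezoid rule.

1246

Δs = (6 − 3)/3 = 1.
g(3) = 86, g(4) = 240, g(5) = 506, g(6) = 914.
T_3 = (Δs/2)·[g(s_0) + 2g(s_1) + 2g(s_2) + g(s_3)].
Sum = 1246.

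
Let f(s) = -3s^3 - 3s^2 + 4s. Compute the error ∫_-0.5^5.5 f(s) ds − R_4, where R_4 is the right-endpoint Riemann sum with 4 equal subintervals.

481.5

Exact integral: ∫_-0.5^5.5 f(s) ds = -792.75.
R_4 = -1274.25.
Error = -792.75 − (-1274.25) = 481.5.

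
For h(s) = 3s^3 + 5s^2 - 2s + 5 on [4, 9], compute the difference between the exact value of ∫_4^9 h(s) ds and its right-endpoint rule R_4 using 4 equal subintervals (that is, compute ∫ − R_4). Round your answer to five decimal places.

Exact integral: ∫_4^9 h(s) ds ≈ 5797.0833333.
R_4 = 7323.515625.
Error ≈ 5797.0833333 − 7323.515625 ≈ -1526.43229.

-1526.43229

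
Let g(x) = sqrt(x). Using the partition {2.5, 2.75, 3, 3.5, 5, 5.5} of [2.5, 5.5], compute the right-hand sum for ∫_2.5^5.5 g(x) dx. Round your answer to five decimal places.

Subinterval widths: 0.25, 0.25, 0.5, 1.5, 0.5.
Right endpoints: 2.75, 3, 3.5, 5, 5.5.
g(2.75) ≈ 1.65831, g(3) ≈ 1.73205, g(3.5) ≈ 1.87083, g(5) ≈ 2.23607, g(5.5) ≈ 2.34521.
Sum = Σ Δx_i · g(x_i).
Sum ≈ 6.30971.

6.30971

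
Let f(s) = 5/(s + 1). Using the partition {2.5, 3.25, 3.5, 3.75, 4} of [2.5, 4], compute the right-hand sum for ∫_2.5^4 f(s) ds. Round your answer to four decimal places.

1.6733

Subinterval widths: 0.75, 0.25, 0.25, 0.25.
Right endpoints: 3.25, 3.5, 3.75, 4.
f(3.25) = 20/17, f(3.5) = 10/9, f(3.75) = 20/19, f(4) = 1.
Sum = Σ Δs_i · f(s_i).
Sum ≈ 1.6733.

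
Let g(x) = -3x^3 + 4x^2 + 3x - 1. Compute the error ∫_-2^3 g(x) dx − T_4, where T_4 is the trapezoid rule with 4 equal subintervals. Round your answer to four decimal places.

0.6510

Exact integral: ∫_-2^3 g(x) dx ≈ 0.416667.
T_4 = -0.234375.
Error ≈ 0.416667 − (-0.234375) ≈ 0.6510.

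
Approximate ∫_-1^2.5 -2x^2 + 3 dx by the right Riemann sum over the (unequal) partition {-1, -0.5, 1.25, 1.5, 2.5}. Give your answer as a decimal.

Subinterval widths: 0.5, 1.75, 0.25, 1.
Right endpoints: -0.5, 1.25, 1.5, 2.5.
f(-0.5) = 2.5, f(1.25) = -0.125, f(1.5) = -1.5, f(2.5) = -9.5.
Sum = Σ Δx_i · f(x_i).
Sum = -8.84375.

-8.84375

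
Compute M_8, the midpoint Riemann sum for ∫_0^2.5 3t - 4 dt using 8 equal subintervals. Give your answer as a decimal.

Δt = (2.5 − 0)/8 = 0.3125.
Midpoints: 0.15625, 0.46875, 0.78125, 1.09375, 1.40625, 1.71875, 2.03125, 2.34375.
f(0.15625) = -3.53125, f(0.46875) = -2.59375, f(0.78125) = -1.65625, f(1.09375) = -0.71875, f(1.40625) = 0.21875, f(1.71875) = 1.15625, f(2.03125) = 2.09375, f(2.34375) = 3.03125.
Sum = Δt · [f(0.15625) + f(0.46875) + f(0.78125) + ...].
Sum = -0.625.

-0.625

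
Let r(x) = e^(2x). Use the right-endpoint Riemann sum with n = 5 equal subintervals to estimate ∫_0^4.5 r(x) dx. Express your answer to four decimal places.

8735.9121

Δx = (4.5 − 0)/5 = 0.9.
Right endpoints: 0.9, 1.8, 2.7, 3.6, 4.5.
r(0.9) ≈ 6.0496, r(1.8) ≈ 36.5982, r(2.7) ≈ 221.4064, r(3.6) ≈ 1339.4308, r(4.5) ≈ 8103.0839.
Sum = Δx · [r(0.9) + r(1.8) + r(2.7) + r(3.6) + r(4.5)].
Sum ≈ 8735.9121.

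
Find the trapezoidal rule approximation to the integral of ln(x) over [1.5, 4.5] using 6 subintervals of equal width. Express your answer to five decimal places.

3.15094

Δx = (4.5 − 1.5)/6 = 0.5.
f(1.5) ≈ 0.40547, f(2) ≈ 0.69315, f(2.5) ≈ 0.91629, f(3) ≈ 1.09861, f(3.5) ≈ 1.25276, f(4) ≈ 1.38629, f(4.5) ≈ 1.50408.
T_6 = (Δx/2)·[f(x_0) + 2f(x_1) + ... + 2f(x_{5}) + f(x_6)].
Sum ≈ 3.15094.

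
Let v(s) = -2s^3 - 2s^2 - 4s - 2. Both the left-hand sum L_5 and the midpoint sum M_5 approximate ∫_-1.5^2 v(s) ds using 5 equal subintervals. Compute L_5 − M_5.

12.586875

L_5 = -10.465.
M_5 = -23.051875.
L_5 − M_5 = 12.586875.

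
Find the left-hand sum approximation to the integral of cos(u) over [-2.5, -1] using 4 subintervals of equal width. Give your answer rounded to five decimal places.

Δu = (-1 − (-2.5))/4 = 0.375.
Left endpoints: -2.5, -2.125, -1.75, -1.375.
f(-2.5) ≈ -0.80114, f(-2.125) ≈ -0.52627, f(-1.75) ≈ -0.17825, f(-1.375) ≈ 0.19455.
Sum = Δu · [f(-2.5) + f(-2.125) + f(-1.75) + f(-1.375)].
Sum ≈ -0.49167.

-0.49167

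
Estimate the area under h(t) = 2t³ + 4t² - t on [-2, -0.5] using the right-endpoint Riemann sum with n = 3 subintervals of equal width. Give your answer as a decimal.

4

Δt = (-0.5 − (-2))/3 = 0.5.
Right endpoints: -1.5, -1, -0.5.
h(-1.5) = 3.75, h(-1) = 3, h(-0.5) = 1.25.
Sum = Δt · [h(-1.5) + h(-1) + h(-0.5)].
Sum = 4.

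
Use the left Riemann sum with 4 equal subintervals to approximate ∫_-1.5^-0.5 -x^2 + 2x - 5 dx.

-8.59375

Δx = (-0.5 − (-1.5))/4 = 0.25.
Left endpoints: -1.5, -1.25, -1, -0.75.
f(-1.5) = -10.25, f(-1.25) = -9.0625, f(-1) = -8, f(-0.75) = -7.0625.
Sum = Δx · [f(-1.5) + f(-1.25) + f(-1) + f(-0.75)].
Sum = -8.59375.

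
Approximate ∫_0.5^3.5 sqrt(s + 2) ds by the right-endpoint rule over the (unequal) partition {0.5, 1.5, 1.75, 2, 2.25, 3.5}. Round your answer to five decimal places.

Subinterval widths: 1, 0.25, 0.25, 0.25, 1.25.
Right endpoints: 1.5, 1.75, 2, 2.25, 3.5.
f(1.5) ≈ 1.87083, f(1.75) ≈ 1.93649, f(2) ≈ 2.00000, f(2.25) ≈ 2.06155, f(3.5) ≈ 2.34521.
Sum = Σ Δs_i · f(s_i).
Sum ≈ 6.30185.

6.30185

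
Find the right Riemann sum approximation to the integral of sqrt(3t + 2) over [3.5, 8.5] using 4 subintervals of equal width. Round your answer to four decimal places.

23.2759

Δt = (8.5 − 3.5)/4 = 1.25.
Right endpoints: 4.75, 6, 7.25, 8.5.
f(4.75) ≈ 4.0311, f(6) ≈ 4.4721, f(7.25) ≈ 4.8734, f(8.5) ≈ 5.2440.
Sum = Δt · [f(4.75) + f(6) + f(7.25) + f(8.5)].
Sum ≈ 23.2759.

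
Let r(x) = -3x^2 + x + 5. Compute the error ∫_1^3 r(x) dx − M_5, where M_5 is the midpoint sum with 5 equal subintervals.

Exact integral: ∫_1^3 r(x) dx = -12.
M_5 = -11.92.
Error = -12 − (-11.92) = -0.08.

-0.08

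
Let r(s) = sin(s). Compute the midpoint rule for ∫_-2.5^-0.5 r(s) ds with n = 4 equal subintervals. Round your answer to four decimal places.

-1.6963

Δs = (-0.5 − (-2.5))/4 = 0.5.
Midpoints: -2.25, -1.75, -1.25, -0.75.
r(-2.25) ≈ -0.7781, r(-1.75) ≈ -0.9840, r(-1.25) ≈ -0.9490, r(-0.75) ≈ -0.6816.
Sum = Δs · [r(-2.25) + r(-1.75) + r(-1.25) + r(-0.75)].
Sum ≈ -1.6963.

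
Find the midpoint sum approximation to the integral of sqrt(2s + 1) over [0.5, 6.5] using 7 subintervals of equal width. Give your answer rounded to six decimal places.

16.531421

Δs = (6.5 − 0.5)/7 = 6/7.
Midpoints: 13/14, 25/14, 37/14, 3.5, 61/14, 73/14, 85/14.
f(13/14) ≈ 1.690309, f(25/14) ≈ 2.138090, f(37/14) ≈ 2.507133, f(3.5) ≈ 2.828427, f(61/14) ≈ 3.116775, f(73/14) ≈ 3.380617, f(85/14) ≈ 3.625308.
Sum = Δs · [f(13/14) + f(25/14) + f(37/14) + ...].
Sum ≈ 16.531421.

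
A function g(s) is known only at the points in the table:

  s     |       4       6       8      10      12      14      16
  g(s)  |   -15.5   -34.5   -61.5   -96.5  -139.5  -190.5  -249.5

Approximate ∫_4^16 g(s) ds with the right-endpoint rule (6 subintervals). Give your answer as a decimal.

-1544

Δs = 2.
Sum = 2·[(-34.5) + (-61.5) + (-96.5) + (-139.5) + (-190.5) + (-249.5)] = -1544.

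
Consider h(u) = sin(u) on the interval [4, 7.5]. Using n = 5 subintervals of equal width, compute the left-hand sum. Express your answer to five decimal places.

-1.55228

Δu = (7.5 − 4)/5 = 0.7.
Left endpoints: 4, 4.7, 5.4, 6.1, 6.8.
h(4) ≈ -0.75680, h(4.7) ≈ -0.99992, h(5.4) ≈ -0.77276, h(6.1) ≈ -0.18216, h(6.8) ≈ 0.49411.
Sum = Δu · [h(4) + h(4.7) + h(5.4) + h(6.1) + h(6.8)].
Sum ≈ -1.55228.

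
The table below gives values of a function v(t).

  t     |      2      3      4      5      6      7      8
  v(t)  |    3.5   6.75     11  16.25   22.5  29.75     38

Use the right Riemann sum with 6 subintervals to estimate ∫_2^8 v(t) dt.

124.25

Δt = 1.
Sum = 1·[6.75 + 11 + 16.25 + 22.5 + 29.75 + 38] = 124.25.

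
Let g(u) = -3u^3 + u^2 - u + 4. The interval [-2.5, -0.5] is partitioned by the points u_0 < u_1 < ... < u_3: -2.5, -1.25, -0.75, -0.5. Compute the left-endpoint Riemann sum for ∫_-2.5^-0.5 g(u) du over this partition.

Subinterval widths: 1.25, 0.5, 0.25.
Left endpoints: -2.5, -1.25, -0.75.
g(-2.5) = 59.625, g(-1.25) = 12.671875, g(-0.75) = 6.578125.
Sum = Σ Δu_i · g(u_i).
Sum = 82.51171875.

82.51171875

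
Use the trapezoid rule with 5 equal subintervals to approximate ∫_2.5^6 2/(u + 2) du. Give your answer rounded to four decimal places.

1.1535

Δu = (6 − 2.5)/5 = 0.7.
f(2.5) = 4/9, f(3.2) = 5/13, f(3.9) = 20/59, f(4.6) = 10/33, f(5.3) = 20/73, f(6) = 0.25.
T_5 = (Δu/2)·[f(u_0) + 2f(u_1) + ... + 2f(u_{4}) + f(u_5)].
Sum ≈ 1.1535.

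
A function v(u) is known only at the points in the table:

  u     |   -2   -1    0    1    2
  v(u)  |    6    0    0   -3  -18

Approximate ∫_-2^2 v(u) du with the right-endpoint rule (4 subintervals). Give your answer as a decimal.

-21

Δu = 1.
Sum = 1·[0 + 0 + (-3) + (-18)] = -21.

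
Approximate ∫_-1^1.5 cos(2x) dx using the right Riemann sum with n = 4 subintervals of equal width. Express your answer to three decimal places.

0.276

Δx = (1.5 − (-1))/4 = 0.625.
Right endpoints: -0.375, 0.25, 0.875, 1.5.
f(-0.375) ≈ 0.732, f(0.25) ≈ 0.878, f(0.875) ≈ -0.178, f(1.5) ≈ -0.990.
Sum = Δx · [f(-0.375) + f(0.25) + f(0.875) + f(1.5)].
Sum ≈ 0.276.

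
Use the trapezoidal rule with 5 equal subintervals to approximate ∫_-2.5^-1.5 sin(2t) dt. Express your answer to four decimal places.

Δt = (-1.5 − (-2.5))/5 = 0.2.
f(-2.5) ≈ 0.9589, f(-2.3) ≈ 0.9937, f(-2.1) ≈ 0.8716, f(-1.9) ≈ 0.6119, f(-1.7) ≈ 0.2555, f(-1.5) ≈ -0.1411.
T_5 = (Δt/2)·[f(t_0) + 2f(t_1) + ... + 2f(t_{4}) + f(t_5)].
Sum ≈ 0.6283.

0.6283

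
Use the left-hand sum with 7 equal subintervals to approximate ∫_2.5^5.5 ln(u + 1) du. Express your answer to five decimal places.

4.64738

Δu = (5.5 − 2.5)/7 = 3/7.
Left endpoints: 2.5, 41/14, 47/14, 53/14, 59/14, 65/14, 71/14.
f(2.5) ≈ 1.25276, f(41/14) ≈ 1.36828, f(47/14) ≈ 1.47182, f(53/14) ≈ 1.56564, f(59/14) ≈ 1.65140, f(65/14) ≈ 1.73039, f(71/14) ≈ 1.80359.
Sum = Δu · [f(2.5) + f(41/14) + f(47/14) + ...].
Sum ≈ 4.64738.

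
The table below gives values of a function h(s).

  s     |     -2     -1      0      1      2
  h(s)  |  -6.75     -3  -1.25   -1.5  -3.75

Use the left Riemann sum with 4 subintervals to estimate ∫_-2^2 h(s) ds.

-12.5

Δs = 1.
Sum = 1·[(-6.75) + (-3) + (-1.25) + (-1.5)] = -12.5.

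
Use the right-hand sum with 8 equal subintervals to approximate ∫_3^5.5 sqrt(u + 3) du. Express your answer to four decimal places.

6.7956

Δu = (5.5 − 3)/8 = 0.3125.
Right endpoints: 3.3125, 3.625, 3.9375, 4.25, 4.5625, 4.875, 5.1875, 5.5.
f(3.3125) ≈ 2.5125, f(3.625) ≈ 2.5739, f(3.9375) ≈ 2.6339, f(4.25) ≈ 2.6926, f(4.5625) ≈ 2.7500, f(4.875) ≈ 2.8062, f(5.1875) ≈ 2.8614, f(5.5) ≈ 2.9155.
Sum = Δu · [f(3.3125) + f(3.625) + f(3.9375) + ...].
Sum ≈ 6.7956.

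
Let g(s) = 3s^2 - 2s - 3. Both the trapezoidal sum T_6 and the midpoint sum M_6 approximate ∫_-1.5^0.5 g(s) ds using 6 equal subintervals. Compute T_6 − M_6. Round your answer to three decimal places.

0.167

T_6 ≈ -0.38889.
M_6 ≈ -0.55556.
T_6 − M_6 ≈ 0.167.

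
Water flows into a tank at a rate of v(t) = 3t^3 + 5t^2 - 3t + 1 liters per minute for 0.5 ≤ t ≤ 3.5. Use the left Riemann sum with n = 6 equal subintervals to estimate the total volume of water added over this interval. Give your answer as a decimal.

Δt = (3.5 − 0.5)/6 = 0.5.
Left endpoints: 0.5, 1, 1.5, 2, 2.5, 3.
v(0.5) = 1.125, v(1) = 6, v(1.5) = 17.875, v(2) = 39, v(2.5) = 71.625, v(3) = 118.
Sum = Δt · [v(0.5) + v(1) + v(1.5) + ...].
Sum = 126.8125.

126.8125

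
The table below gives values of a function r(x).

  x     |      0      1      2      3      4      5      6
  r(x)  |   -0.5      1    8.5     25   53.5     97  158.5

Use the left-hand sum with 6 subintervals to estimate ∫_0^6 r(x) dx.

Δx = 1.
Sum = 1·[(-0.5) + 1 + 8.5 + 25 + 53.5 + 97] = 184.5.

184.5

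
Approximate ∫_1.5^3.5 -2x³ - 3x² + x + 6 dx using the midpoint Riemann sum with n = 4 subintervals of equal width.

-94.25

Δx = (3.5 − 1.5)/4 = 0.5.
Midpoints: 1.75, 2.25, 2.75, 3.25.
f(1.75) = -12.15625, f(2.25) = -29.71875, f(2.75) = -55.53125, f(3.25) = -91.09375.
Sum = Δx · [f(1.75) + f(2.25) + f(2.75) + f(3.25)].
Sum = -94.25.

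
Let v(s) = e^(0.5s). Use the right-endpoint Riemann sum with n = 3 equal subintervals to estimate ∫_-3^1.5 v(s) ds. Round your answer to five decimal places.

5.38405

Δs = (1.5 − (-3))/3 = 1.5.
Right endpoints: -1.5, 0, 1.5.
v(-1.5) ≈ 0.47237, v(0) ≈ 1.00000, v(1.5) ≈ 2.11700.
Sum = Δs · [v(-1.5) + v(0) + v(1.5)].
Sum ≈ 5.38405.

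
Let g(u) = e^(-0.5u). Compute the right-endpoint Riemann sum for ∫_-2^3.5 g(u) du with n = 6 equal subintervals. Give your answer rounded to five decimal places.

Δu = (3.5 − (-2))/6 = 11/12.
Right endpoints: -13/12, -1/6, 0.75, 5/3, 31/12, 3.5.
g(-13/12) ≈ 1.71887, g(-1/6) ≈ 1.08690, g(0.75) ≈ 0.68729, g(5/3) ≈ 0.43460, g(31/12) ≈ 0.27481, g(3.5) ≈ 0.17377.
Sum = Δu · [g(-13/12) + g(-1/6) + g(0.75) + ...].
Sum ≈ 4.01156.

4.01156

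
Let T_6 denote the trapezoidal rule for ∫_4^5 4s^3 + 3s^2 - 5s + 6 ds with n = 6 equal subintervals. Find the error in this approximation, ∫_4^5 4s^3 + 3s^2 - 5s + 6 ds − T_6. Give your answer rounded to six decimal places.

-0.263889

Exact integral: ∫_4^5 f(s) ds = 413.5.
T_6 ≈ 413.76388889.
Error ≈ 413.5 − 413.76388889 ≈ -0.263889.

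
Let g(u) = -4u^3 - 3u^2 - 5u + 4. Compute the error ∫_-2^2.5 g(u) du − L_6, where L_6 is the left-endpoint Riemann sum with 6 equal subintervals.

Exact integral: ∫_-2^2.5 g(u) du = -34.3125.
L_6 = 9.5625.
Error = -34.3125 − 9.5625 = -43.875.

-43.875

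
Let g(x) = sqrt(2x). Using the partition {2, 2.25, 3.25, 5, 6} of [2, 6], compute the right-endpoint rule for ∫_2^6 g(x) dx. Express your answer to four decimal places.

12.0779

Subinterval widths: 0.25, 1, 1.75, 1.
Right endpoints: 2.25, 3.25, 5, 6.
g(2.25) ≈ 2.1213, g(3.25) ≈ 2.5495, g(5) ≈ 3.1623, g(6) ≈ 3.4641.
Sum = Σ Δx_i · g(x_i).
Sum ≈ 12.0779.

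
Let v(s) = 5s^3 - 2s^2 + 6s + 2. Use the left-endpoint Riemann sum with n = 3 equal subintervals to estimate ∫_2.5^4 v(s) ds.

216.25

Δs = (4 − 2.5)/3 = 0.5.
Left endpoints: 2.5, 3, 3.5.
v(2.5) = 82.625, v(3) = 137, v(3.5) = 212.875.
Sum = Δs · [v(2.5) + v(3) + v(3.5)].
Sum = 216.25.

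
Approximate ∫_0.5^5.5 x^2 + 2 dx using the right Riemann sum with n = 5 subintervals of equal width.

Δx = (5.5 − 0.5)/5 = 1.
Right endpoints: 1.5, 2.5, 3.5, 4.5, 5.5.
f(1.5) = 4.25, f(2.5) = 8.25, f(3.5) = 14.25, f(4.5) = 22.25, f(5.5) = 32.25.
Sum = Δx · [f(1.5) + f(2.5) + f(3.5) + f(4.5) + f(5.5)].
Sum = 81.25.

81.25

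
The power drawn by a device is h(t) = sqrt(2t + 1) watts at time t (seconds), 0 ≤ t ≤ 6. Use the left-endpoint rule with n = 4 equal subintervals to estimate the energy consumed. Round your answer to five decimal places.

13.21204

Δt = (6 − 0)/4 = 1.5.
Left endpoints: 0, 1.5, 3, 4.5.
h(0) ≈ 1.00000, h(1.5) ≈ 2.00000, h(3) ≈ 2.64575, h(4.5) ≈ 3.16228.
Sum = Δt · [h(0) + h(1.5) + h(3) + h(4.5)].
Sum ≈ 13.21204.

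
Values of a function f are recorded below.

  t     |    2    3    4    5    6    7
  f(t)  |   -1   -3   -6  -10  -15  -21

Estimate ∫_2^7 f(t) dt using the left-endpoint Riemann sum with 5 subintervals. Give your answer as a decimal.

Δt = 1.
Sum = 1·[(-1) + (-3) + (-6) + (-10) + (-15)] = -35.

-35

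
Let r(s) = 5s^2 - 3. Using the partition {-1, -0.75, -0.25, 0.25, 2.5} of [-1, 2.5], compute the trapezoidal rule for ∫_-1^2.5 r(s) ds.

26.921875

Subinterval widths: 0.25, 0.5, 0.5, 2.25.
r(-1) = 2, r(-0.75) = -0.1875, r(-0.25) = -2.6875, r(0.25) = -2.6875, r(2.5) = 28.25.
On each subinterval the trapezoid contributes (Δs_i/2)·[r(s_{i-1}) + r(s_i)].
Sum = 26.921875.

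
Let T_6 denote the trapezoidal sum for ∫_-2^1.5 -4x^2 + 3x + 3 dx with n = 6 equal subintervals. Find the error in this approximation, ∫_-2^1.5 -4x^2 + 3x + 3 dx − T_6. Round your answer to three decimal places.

Exact integral: ∫_-2^1.5 f(x) dx ≈ -7.29167.
T_6 ≈ -8.08565.
Error ≈ -7.29167 − (-8.08565) ≈ 0.794.

0.794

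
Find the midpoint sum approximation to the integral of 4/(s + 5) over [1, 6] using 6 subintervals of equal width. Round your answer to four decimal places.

2.4223

Δs = (6 − 1)/6 = 5/6.
Midpoints: 17/12, 2.25, 37/12, 47/12, 4.75, 67/12.
f(17/12) = 48/77, f(2.25) = 16/29, f(37/12) = 48/97, f(47/12) = 48/107, f(4.75) = 16/39, f(67/12) = 48/127.
Sum = Δs · [f(17/12) + f(2.25) + f(37/12) + ...].
Sum ≈ 2.4223.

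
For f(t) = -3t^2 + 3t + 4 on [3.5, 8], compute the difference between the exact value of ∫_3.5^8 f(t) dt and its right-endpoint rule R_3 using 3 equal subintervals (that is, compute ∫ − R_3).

Exact integral: ∫_3.5^8 f(t) dt = -373.5.
R_3 = -484.875.
Error = -373.5 − (-484.875) = 111.375.

111.375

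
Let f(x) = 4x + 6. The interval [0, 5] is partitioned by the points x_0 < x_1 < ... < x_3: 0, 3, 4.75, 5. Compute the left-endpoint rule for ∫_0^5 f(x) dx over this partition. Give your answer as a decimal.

55.75

Subinterval widths: 3, 1.75, 0.25.
Left endpoints: 0, 3, 4.75.
f(0) = 6, f(3) = 18, f(4.75) = 25.
Sum = Σ Δx_i · f(x_i).
Sum = 55.75.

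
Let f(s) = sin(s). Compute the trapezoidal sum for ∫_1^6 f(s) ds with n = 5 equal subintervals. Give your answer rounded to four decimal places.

Δs = (6 − 1)/5 = 1.
f(1) ≈ 0.8415, f(2) ≈ 0.9093, f(3) ≈ 0.1411, f(4) ≈ -0.7568, f(5) ≈ -0.9589, f(6) ≈ -0.2794.
T_5 = (Δs/2)·[f(s_0) + 2f(s_1) + ... + 2f(s_{4}) + f(s_5)].
Sum ≈ -0.3843.

-0.3843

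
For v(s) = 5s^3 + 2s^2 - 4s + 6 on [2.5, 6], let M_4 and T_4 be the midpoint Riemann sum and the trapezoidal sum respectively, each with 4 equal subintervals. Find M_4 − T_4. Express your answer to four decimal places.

M_4 ≈ 1651.572754.
T_4 ≈ 1695.620117.
M_4 − T_4 ≈ -44.0474.

-44.0474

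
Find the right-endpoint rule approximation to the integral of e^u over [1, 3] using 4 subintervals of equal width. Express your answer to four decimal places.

22.0694

Δu = (3 − 1)/4 = 0.5.
Right endpoints: 1.5, 2, 2.5, 3.
f(1.5) ≈ 4.4817, f(2) ≈ 7.3891, f(2.5) ≈ 12.1825, f(3) ≈ 20.0855.
Sum = Δu · [f(1.5) + f(2) + f(2.5) + f(3)].
Sum ≈ 22.0694.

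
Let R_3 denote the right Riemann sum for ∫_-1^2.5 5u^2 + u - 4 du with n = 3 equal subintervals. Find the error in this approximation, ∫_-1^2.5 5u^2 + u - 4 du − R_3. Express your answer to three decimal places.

Exact integral: ∫_-1^2.5 f(u) du ≈ 16.33333.
R_3 ≈ 37.65741.
Error ≈ 16.33333 − 37.65741 ≈ -21.324.

-21.324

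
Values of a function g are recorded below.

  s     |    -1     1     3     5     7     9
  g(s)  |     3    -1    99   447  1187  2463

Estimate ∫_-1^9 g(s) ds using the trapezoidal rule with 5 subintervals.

Δs = 2.
T_5 = (2/2)·[3 + 2·(-1) + 2·99 + 2·447 + 2·1187 + 2463] = 5930.

5930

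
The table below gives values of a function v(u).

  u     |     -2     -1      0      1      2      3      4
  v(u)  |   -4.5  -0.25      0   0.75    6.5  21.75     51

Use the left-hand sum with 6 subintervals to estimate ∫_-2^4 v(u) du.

Δu = 1.
Sum = 1·[(-4.5) + (-0.25) + 0 + 0.75 + 6.5 + 21.75] = 24.25.

24.25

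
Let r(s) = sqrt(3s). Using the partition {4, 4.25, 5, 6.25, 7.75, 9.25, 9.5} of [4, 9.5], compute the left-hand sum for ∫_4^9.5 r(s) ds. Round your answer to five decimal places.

Subinterval widths: 0.25, 0.75, 1.25, 1.5, 1.5, 0.25.
Left endpoints: 4, 4.25, 5, 6.25, 7.75, 9.25.
r(4) ≈ 3.46410, r(4.25) ≈ 3.57071, r(5) ≈ 3.87298, r(6.25) ≈ 4.33013, r(7.75) ≈ 4.82183, r(9.25) ≈ 5.26783.
Sum = Σ Δs_i · r(s_i).
Sum ≈ 23.43018.

23.43018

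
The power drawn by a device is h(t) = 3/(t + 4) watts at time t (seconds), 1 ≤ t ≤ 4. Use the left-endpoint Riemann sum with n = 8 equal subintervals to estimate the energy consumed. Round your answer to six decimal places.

Δt = (4 − 1)/8 = 0.375.
Left endpoints: 1, 1.375, 1.75, 2.125, 2.5, 2.875, 3.25, 3.625.
h(1) = 0.6, h(1.375) = 24/43, h(1.75) = 12/23, h(2.125) = 24/49, h(2.5) = 6/13, h(2.875) = 24/55, h(3.25) = 12/29, h(3.625) = 24/61.
Sum = Δt · [h(1) + h(1.375) + h(1.75) + ...].
Sum ≈ 1.453055.

1.453055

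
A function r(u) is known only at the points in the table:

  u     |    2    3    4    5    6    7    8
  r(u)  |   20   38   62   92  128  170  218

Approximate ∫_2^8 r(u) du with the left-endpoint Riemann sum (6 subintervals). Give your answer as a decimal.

510

Δu = 1.
Sum = 1·[20 + 38 + 62 + 92 + 128 + 170] = 510.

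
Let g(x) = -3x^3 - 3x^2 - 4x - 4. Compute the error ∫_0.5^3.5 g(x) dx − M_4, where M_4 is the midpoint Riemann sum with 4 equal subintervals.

-2.953125

Exact integral: ∫_0.5^3.5 g(x) dx = -191.25.
M_4 = -188.296875.
Error = -191.25 − (-188.296875) = -2.953125.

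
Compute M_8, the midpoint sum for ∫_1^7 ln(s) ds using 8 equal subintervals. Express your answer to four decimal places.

Δs = (7 − 1)/8 = 0.75.
Midpoints: 1.375, 2.125, 2.875, 3.625, 4.375, 5.125, 5.875, 6.625.
f(1.375) ≈ 0.3185, f(2.125) ≈ 0.7538, f(2.875) ≈ 1.0561, f(3.625) ≈ 1.2879, f(4.375) ≈ 1.4759, f(5.125) ≈ 1.6341, f(5.875) ≈ 1.7707, f(6.625) ≈ 1.8909.
Sum = Δs · [f(1.375) + f(2.125) + f(2.875) + ...].
Sum ≈ 7.6408.

7.6408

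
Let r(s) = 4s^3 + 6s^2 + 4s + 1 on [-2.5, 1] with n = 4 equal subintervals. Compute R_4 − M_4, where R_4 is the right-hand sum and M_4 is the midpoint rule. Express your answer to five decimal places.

R_4 = 8.28515625.
M_4 ≈ -11.1425781.
R_4 − M_4 ≈ 19.42773.

19.42773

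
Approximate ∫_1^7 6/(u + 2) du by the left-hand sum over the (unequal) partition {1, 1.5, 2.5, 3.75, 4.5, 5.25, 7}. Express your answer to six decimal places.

Subinterval widths: 0.5, 1, 1.25, 0.75, 0.75, 1.75.
Left endpoints: 1, 1.5, 2.5, 3.75, 4.5, 5.25.
f(1) = 2, f(1.5) = 12/7, f(2.5) = 4/3, f(3.75) = 24/23, f(4.5) = 12/13, f(5.25) = 24/29.
Sum = Σ Δu_i · f(u_i).
Sum ≈ 7.304145.

7.304145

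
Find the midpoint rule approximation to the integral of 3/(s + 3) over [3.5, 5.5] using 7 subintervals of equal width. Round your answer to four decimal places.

Δs = (5.5 − 3.5)/7 = 2/7.
Midpoints: 51/14, 55/14, 59/14, 4.5, 67/14, 71/14, 75/14.
f(51/14) = 14/31, f(55/14) = 42/97, f(59/14) = 42/101, f(4.5) = 0.4, f(67/14) = 42/109, f(71/14) = 42/113, f(75/14) = 14/39.
Sum = Δs · [f(51/14) + f(55/14) + f(59/14) + ...].
Sum ≈ 0.8047.

0.8047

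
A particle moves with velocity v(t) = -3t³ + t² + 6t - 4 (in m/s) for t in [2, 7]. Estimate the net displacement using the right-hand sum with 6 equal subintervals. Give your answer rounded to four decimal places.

-1972.4421

Δt = (7 − 2)/6 = 5/6.
Right endpoints: 17/6, 11/3, 4.5, 16/3, 37/6, 7.
v(17/6) = -1133/24, v(11/3) = -1048/9, v(4.5) = -230.125, v(16/3) = -1196/3, v(37/6) = -45539/72, v(7) = -942.
Sum = Δt · [v(17/6) + v(11/3) + v(4.5) + ...].
Sum ≈ -1972.4421.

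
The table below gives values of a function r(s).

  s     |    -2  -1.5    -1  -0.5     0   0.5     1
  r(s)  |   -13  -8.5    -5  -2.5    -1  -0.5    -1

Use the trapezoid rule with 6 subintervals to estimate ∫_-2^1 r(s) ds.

-12.25

Δs = 0.5.
T_6 = (0.5/2)·[(-13) + 2·(-8.5) + 2·(-5) + 2·(-2.5) + 2·(-1) + 2·(-0.5) + (-1)] = -12.25.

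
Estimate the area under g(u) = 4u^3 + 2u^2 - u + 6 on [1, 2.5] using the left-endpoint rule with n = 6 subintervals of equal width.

46.109375

Δu = (2.5 − 1)/6 = 0.25.
Left endpoints: 1, 1.25, 1.5, 1.75, 2, 2.25.
g(1) = 11, g(1.25) = 15.6875, g(1.5) = 22.5, g(1.75) = 31.8125, g(2) = 44, g(2.25) = 59.4375.
Sum = Δu · [g(1) + g(1.25) + g(1.5) + ...].
Sum = 46.109375.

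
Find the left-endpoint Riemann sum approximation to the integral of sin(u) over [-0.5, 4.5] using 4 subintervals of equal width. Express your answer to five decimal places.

1.25414

Δu = (4.5 − (-0.5))/4 = 1.25.
Left endpoints: -0.5, 0.75, 2, 3.25.
f(-0.5) ≈ -0.47943, f(0.75) ≈ 0.68164, f(2) ≈ 0.90930, f(3.25) ≈ -0.10820.
Sum = Δu · [f(-0.5) + f(0.75) + f(2) + f(3.25)].
Sum ≈ 1.25414.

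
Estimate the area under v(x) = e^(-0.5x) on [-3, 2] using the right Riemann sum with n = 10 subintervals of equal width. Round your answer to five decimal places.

Δx = (2 − (-3))/10 = 0.5.
Right endpoints: -2.5, -2, -1.5, -1, -0.5, 0, 0.5, 1, 1.5, 2.
v(-2.5) ≈ 3.49034, v(-2) ≈ 2.71828, v(-1.5) ≈ 2.11700, v(-1) ≈ 1.64872, v(-0.5) ≈ 1.28403, v(0) ≈ 1.00000, v(0.5) ≈ 0.77880, v(1) ≈ 0.60653, v(1.5) ≈ 0.47237, v(2) ≈ 0.36788.
Sum = Δx · [v(-2.5) + v(-2) + v(-1.5) + ...].
Sum ≈ 7.24197.

7.24197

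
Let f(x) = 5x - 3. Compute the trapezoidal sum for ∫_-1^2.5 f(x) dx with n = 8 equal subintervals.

Δx = (2.5 − (-1))/8 = 0.4375.
f(-1) = -8, f(-0.5625) = -5.8125, f(-0.125) = -3.625, f(0.3125) = -1.4375, f(0.75) = 0.75, f(1.1875) = 2.9375, f(1.625) = 5.125, f(2.0625) = 7.3125, f(2.5) = 9.5.
T_8 = (Δx/2)·[f(x_0) + 2f(x_1) + ... + 2f(x_{7}) + f(x_8)].
Sum = 2.625.

2.625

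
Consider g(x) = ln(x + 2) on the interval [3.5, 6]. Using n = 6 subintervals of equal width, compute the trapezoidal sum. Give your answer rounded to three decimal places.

4.759

Δx = (6 − 3.5)/6 = 5/12.
g(3.5) ≈ 1.705, g(47/12) ≈ 1.778, g(13/3) ≈ 1.846, g(4.75) ≈ 1.910, g(31/6) ≈ 1.969, g(67/12) ≈ 2.026, g(6) ≈ 2.079.
T_6 = (Δx/2)·[g(x_0) + 2g(x_1) + ... + 2g(x_{5}) + g(x_6)].
Sum ≈ 4.759.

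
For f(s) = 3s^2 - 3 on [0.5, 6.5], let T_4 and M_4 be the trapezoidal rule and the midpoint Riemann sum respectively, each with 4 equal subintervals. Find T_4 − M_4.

T_4 = 263.25.
M_4 = 253.125.
T_4 − M_4 = 10.125.

10.125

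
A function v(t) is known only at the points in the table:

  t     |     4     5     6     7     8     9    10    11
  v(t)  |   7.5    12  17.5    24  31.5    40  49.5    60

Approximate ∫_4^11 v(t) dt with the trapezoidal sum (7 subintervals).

Δt = 1.
T_7 = (1/2)·[7.5 + 2·12 + 2·17.5 + 2·24 + 2·31.5 + 2·40 + 2·49.5 + 60] = 208.25.

208.25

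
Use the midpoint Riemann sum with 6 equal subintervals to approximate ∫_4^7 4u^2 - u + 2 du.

361.25

Δu = (7 − 4)/6 = 0.5.
Midpoints: 4.25, 4.75, 5.25, 5.75, 6.25, 6.75.
f(4.25) = 70, f(4.75) = 87.5, f(5.25) = 107, f(5.75) = 128.5, f(6.25) = 152, f(6.75) = 177.5.
Sum = Δu · [f(4.25) + f(4.75) + f(5.25) + ...].
Sum = 361.25.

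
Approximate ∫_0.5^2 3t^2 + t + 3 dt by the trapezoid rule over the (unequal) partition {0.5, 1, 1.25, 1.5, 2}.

Subinterval widths: 0.5, 0.25, 0.25, 0.5.
f(0.5) = 4.25, f(1) = 7, f(1.25) = 8.9375, f(1.5) = 11.25, f(2) = 17.
On each subinterval the trapezoid contributes (Δt_i/2)·[f(t_{i-1}) + f(t_i)].
Sum = 14.390625.

14.390625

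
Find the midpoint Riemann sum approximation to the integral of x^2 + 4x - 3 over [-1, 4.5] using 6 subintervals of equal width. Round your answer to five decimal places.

Δx = (4.5 − (-1))/6 = 11/12.
Midpoints: -13/24, 0.375, 31/24, 53/24, 3.125, 97/24.
f(-13/24) = -2807/576, f(0.375) = -1.359375, f(31/24) = 2209/576, f(53/24) = 6169/576, f(3.125) = 19.265625, f(97/24) = 16993/576.
Sum = Δx · [f(-13/24) + f(0.375) + f(31/24) + ...].
Sum ≈ 52.32321.

52.32321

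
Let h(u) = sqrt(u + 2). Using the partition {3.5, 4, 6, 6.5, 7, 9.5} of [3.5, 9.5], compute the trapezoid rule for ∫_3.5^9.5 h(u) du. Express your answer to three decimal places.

Subinterval widths: 0.5, 2, 0.5, 0.5, 2.5.
h(3.5) ≈ 2.345, h(4) ≈ 2.449, h(6) ≈ 2.828, h(6.5) ≈ 2.915, h(7) ≈ 3.000, h(9.5) ≈ 3.391.
On each subinterval the trapezoid contributes (Δu_i/2)·[h(u_{i-1}) + h(u_i)].
Sum ≈ 17.380.

17.380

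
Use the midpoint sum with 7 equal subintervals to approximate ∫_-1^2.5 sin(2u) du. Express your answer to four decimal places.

Δu = (2.5 − (-1))/7 = 0.5.
Midpoints: -0.75, -0.25, 0.25, 0.75, 1.25, 1.75, 2.25.
f(-0.75) ≈ -0.9975, f(-0.25) ≈ -0.4794, f(0.25) ≈ 0.4794, f(0.75) ≈ 0.9975, f(1.25) ≈ 0.5985, f(1.75) ≈ -0.3508, f(2.25) ≈ -0.9775.
Sum = Δu · [f(-0.75) + f(-0.25) + f(0.25) + ...].
Sum ≈ -0.3649.

-0.3649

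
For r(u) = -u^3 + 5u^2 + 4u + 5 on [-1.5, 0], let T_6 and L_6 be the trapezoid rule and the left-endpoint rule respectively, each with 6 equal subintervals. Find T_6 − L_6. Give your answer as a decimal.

T_6 = 10.00390625.
L_6 = 11.08203125.
T_6 − L_6 = -1.078125.

-1.078125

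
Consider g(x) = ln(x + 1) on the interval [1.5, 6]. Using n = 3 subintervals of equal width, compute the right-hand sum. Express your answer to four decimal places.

Δx = (6 − 1.5)/3 = 1.5.
Right endpoints: 3, 4.5, 6.
g(3) ≈ 1.3863, g(4.5) ≈ 1.7047, g(6) ≈ 1.9459.
Sum = Δx · [g(3) + g(4.5) + g(6)].
Sum ≈ 7.5554.

7.5554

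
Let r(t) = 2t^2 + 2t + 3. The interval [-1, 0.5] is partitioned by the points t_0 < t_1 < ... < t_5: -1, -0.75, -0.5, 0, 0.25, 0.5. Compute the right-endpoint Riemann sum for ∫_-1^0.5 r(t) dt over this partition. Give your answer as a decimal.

4.8125

Subinterval widths: 0.25, 0.25, 0.5, 0.25, 0.25.
Right endpoints: -0.75, -0.5, 0, 0.25, 0.5.
r(-0.75) = 2.625, r(-0.5) = 2.5, r(0) = 3, r(0.25) = 3.625, r(0.5) = 4.5.
Sum = Σ Δt_i · r(t_i).
Sum = 4.8125.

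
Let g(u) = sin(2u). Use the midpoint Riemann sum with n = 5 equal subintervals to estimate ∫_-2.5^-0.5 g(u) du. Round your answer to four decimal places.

-0.1318

Δu = (-0.5 − (-2.5))/5 = 0.4.
Midpoints: -2.3, -1.9, -1.5, -1.1, -0.7.
g(-2.3) ≈ 0.9937, g(-1.9) ≈ 0.6119, g(-1.5) ≈ -0.1411, g(-1.1) ≈ -0.8085, g(-0.7) ≈ -0.9854.
Sum = Δu · [g(-2.3) + g(-1.9) + g(-1.5) + g(-1.1) + g(-0.7)].
Sum ≈ -0.1318.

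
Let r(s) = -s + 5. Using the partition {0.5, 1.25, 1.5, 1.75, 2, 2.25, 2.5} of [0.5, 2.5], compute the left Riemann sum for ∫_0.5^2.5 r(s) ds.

Subinterval widths: 0.75, 0.25, 0.25, 0.25, 0.25, 0.25.
Left endpoints: 0.5, 1.25, 1.5, 1.75, 2, 2.25.
r(0.5) = 4.5, r(1.25) = 3.75, r(1.5) = 3.5, r(1.75) = 3.25, r(2) = 3, r(2.25) = 2.75.
Sum = Σ Δs_i · r(s_i).
Sum = 7.4375.

7.4375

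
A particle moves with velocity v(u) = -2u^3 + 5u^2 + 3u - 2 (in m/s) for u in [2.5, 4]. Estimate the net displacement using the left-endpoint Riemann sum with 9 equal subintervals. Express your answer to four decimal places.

-12.6944

Δu = (4 − 2.5)/9 = 1/6.
Left endpoints: 2.5, 8/3, 17/6, 3, 19/6, 10/3, 3.5, 11/3, 23/6.
v(2.5) = 5.5, v(8/3) = 98/27, v(17/6) = 31/27, v(3) = -2, v(19/6) = -317/54, v(10/3) = -284/27, v(3.5) = -16, v(11/3) = -604/27, v(23/6) = -1603/54.
Sum = Δu · [v(2.5) + v(8/3) + v(17/6) + ...].
Sum ≈ -12.6944.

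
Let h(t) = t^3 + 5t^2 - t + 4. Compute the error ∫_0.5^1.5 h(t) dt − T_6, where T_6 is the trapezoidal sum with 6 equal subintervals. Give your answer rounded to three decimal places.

Exact integral: ∫_0.5^1.5 h(t) dt ≈ 9.66667.
T_6 ≈ 9.70370.
Error ≈ 9.66667 − 9.70370 ≈ -0.037.

-0.037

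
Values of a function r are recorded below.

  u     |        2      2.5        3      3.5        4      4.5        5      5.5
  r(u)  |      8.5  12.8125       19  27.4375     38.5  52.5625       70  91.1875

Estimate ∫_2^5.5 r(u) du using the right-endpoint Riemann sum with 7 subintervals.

Δu = 0.5.
Sum = 0.5·[12.8125 + 19 + 27.4375 + 38.5 + 52.5625 + 70 + 91.1875] = 155.75.

155.75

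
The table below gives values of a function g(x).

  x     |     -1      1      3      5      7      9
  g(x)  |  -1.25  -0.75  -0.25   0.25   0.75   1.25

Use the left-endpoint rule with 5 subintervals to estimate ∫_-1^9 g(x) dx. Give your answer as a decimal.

Δx = 2.
Sum = 2·[(-1.25) + (-0.75) + (-0.25) + 0.25 + 0.75] = -2.5.

-2.5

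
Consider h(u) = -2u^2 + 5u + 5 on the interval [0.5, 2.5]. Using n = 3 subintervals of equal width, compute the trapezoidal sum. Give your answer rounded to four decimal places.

Δu = (2.5 − 0.5)/3 = 2/3.
h(0.5) = 7, h(7/6) = 73/9, h(11/6) = 67/9, h(2.5) = 5.
T_3 = (Δu/2)·[h(u_0) + 2h(u_1) + 2h(u_2) + h(u_3)].
Sum ≈ 14.3704.

14.3704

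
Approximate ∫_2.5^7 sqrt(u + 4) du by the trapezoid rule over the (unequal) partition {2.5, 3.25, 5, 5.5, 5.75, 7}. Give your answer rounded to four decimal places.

13.2674

Subinterval widths: 0.75, 1.75, 0.5, 0.25, 1.25.
f(2.5) ≈ 2.5495, f(3.25) ≈ 2.6926, f(5) ≈ 3.0000, f(5.5) ≈ 3.0822, f(5.75) ≈ 3.1225, f(7) ≈ 3.3166.
On each subinterval the trapezoid contributes (Δu_i/2)·[f(u_{i-1}) + f(u_i)].
Sum ≈ 13.2674.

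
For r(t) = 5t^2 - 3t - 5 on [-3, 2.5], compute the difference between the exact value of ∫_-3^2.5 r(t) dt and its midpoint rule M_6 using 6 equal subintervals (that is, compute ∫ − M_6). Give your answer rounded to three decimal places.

1.926

Exact integral: ∫_-3^2.5 r(t) dt ≈ 47.66667.
M_6 ≈ 45.74103.
Error ≈ 47.66667 − 45.74103 ≈ 1.926.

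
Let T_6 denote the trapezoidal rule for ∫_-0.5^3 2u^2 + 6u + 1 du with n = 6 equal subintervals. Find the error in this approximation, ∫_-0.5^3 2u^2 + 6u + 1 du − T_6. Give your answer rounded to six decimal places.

-0.396991

Exact integral: ∫_-0.5^3 f(u) du ≈ 47.83333333.
T_6 ≈ 48.23032407.
Error ≈ 47.83333333 − 48.23032407 ≈ -0.396991.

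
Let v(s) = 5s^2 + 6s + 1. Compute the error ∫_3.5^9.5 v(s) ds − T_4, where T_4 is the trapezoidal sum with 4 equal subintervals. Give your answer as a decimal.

-11.25

Exact integral: ∫_3.5^9.5 v(s) ds = 1597.5.
T_4 = 1608.75.
Error = 1597.5 − 1608.75 = -11.25.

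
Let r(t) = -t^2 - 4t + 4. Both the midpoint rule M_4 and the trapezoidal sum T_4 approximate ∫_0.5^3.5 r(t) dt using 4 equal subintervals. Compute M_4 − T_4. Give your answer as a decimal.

M_4 = -26.109375.
T_4 = -26.53125.
M_4 − T_4 = 0.421875.

0.421875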